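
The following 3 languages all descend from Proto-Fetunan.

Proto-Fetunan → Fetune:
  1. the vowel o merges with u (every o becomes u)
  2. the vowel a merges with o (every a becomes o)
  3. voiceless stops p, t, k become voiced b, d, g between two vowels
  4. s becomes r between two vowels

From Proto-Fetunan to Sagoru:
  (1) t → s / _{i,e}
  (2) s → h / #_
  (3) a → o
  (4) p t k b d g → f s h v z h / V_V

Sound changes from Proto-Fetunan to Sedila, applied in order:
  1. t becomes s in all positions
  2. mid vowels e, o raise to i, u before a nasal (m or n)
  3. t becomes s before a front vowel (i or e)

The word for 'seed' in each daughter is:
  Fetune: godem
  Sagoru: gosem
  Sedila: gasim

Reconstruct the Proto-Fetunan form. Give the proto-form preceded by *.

Position 3: Fetune has d, Sagoru has s, Sedila has s. Taking the neighbouring segments as reconstructed: Fetune d could go back to *t or *d; Sagoru s could go back to *t or *s; Sedila s could go back to *t or *s — the one source consistent with every daughter is *t.
Position 4: Fetune has e, Sagoru has e, Sedila has i. Fetune preserves e here (none of its changes turn any other segment into e), so the proto-segment is *e.
Position 2: Fetune has o, Sagoru has o, Sedila has a. Sedila preserves a here (none of its changes turn any other segment into a), so the proto-segment is *a.
The remaining positions agree across the daughters. Check the candidate against every language:
Fetune: *gatem
  gatem (rule 1 does not apply)
  gatem → gotem   [vowel merger]
  gotem → godem   [intervocalic voicing]
  godem (rule 4 does not apply)
  giving Fetune godem.
Sagoru: start from *gatem.
  rule 1 (palatalisation): gatem → gasem
  rule 2: no change — gasem
  rule 3 (vowel merger): gasem → gosem
  rule 4: no change — gosem
  ⇒ Sagoru gosem
Sedila: start from *gatem.
  rule 1 (unconditioned shift): gatem → gasem
  rule 2 (pre-nasal raising): gasem → gasim
  rule 3: no change — gasim
  ⇒ Sedila gasim
Only *gatem yields all of Fetune godem, Sagoru gosem, Sedila gasim.

*gatem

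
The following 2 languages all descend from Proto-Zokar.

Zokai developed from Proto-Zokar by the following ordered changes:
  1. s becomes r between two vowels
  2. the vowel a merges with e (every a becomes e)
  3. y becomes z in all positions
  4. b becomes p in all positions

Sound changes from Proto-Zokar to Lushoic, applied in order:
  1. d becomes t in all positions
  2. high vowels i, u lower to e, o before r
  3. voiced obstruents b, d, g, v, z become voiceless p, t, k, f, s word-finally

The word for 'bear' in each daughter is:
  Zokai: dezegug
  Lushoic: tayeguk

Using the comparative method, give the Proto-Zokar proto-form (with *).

Position 3: Zokai has z, Lushoic has y. Lushoic preserves y here (none of its changes turn any other segment into y), so the proto-segment is *y.
Position 2: Zokai has e, Lushoic has a. Lushoic preserves a here (none of its changes turn any other segment into a), so the proto-segment is *a.
Position 1: Zokai has d, Lushoic has t. Zokai preserves d here (none of its changes turn any other segment into d), so the proto-segment is *d.
Verify the candidate proto-form against each daughter:
Zokai: *dayegug
  dayegug (rule 1 does not apply)
  dayegug → deyegug   [vowel merger]
  deyegug → dezegug   [unconditioned shift]
  dezegug (rule 4 does not apply)
  giving Zokai dezegug.
Lushoic: *dayegug > tayegug > tayeguk  (by unconditioned shift, final devoicing)
Only *dayegug yields all of Zokai dezegug, Lushoic tayeguk.

*dayegug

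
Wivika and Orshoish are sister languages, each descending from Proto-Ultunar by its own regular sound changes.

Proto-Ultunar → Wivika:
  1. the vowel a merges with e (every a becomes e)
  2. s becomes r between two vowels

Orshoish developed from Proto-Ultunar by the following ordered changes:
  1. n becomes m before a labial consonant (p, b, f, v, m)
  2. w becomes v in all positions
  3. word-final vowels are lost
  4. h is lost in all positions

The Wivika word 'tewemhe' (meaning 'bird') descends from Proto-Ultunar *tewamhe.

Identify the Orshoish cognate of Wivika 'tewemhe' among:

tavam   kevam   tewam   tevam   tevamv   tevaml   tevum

Orshoish: *tewamhe
  tewamhe (rule 1 does not apply)
  tewamhe → tevamhe   [unconditioned shift]
  tevamhe → tevamh   [apocope]
  tevamh → tevam   [h-loss]
  giving Orshoish tevam.
The other candidates each miss or misapply at least one Orshoish change.

tevam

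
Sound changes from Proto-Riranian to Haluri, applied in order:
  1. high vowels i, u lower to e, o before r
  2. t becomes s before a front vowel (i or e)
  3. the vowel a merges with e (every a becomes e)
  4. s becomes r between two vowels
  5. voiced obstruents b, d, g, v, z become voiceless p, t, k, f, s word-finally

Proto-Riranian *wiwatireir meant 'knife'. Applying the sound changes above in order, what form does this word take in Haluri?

Haluri: *wiwatireir
  wiwatireir → wiwatereer   [pre-rhotic lowering]
  wiwatereer → wiwasereer   [palatalisation]
  wiwasereer → wiwesereer   [vowel merger]
  wiwesereer → wiwerereer   [rhotacism]
  wiwerereer (rule 5 does not apply)
  giving Haluri wiwerereer.

wiwerereer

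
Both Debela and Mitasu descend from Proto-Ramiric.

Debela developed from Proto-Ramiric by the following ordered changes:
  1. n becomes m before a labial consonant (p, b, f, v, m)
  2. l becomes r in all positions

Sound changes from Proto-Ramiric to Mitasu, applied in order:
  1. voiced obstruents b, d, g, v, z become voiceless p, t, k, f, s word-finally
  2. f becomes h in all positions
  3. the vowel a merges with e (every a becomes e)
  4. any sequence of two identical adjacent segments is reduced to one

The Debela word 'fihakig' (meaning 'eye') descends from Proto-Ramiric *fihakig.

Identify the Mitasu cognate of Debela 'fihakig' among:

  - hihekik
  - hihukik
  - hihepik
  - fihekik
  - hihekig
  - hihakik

hihekik

Mitasu: start from *fihakig.
  rule 1 (final devoicing): fihakig → fihakik
  rule 2 (unconditioned shift): fihakik → hihakik
  rule 3 (vowel merger): hihakik → hihekik
  rule 4: no change — hihekik
  ⇒ Mitasu hihekik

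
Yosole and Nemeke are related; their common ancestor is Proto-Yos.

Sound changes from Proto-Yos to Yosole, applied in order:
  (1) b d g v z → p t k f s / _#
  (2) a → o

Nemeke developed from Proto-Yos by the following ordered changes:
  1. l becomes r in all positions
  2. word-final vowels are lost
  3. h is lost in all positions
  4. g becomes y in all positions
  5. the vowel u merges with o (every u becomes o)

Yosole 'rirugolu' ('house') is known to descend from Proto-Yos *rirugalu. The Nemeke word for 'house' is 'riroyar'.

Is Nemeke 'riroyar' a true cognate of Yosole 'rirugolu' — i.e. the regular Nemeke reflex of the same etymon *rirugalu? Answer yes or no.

Derive the expected Nemeke reflex of *rirugalu:
Nemeke: *rirugalu > rirugaru > rirugar > riruyar > riroyar  (by unconditioned shift, apocope, unconditioned shift, vowel merger)
Nemeke 'riroyar' matches the regular reflex exactly, so the pair is cognate.

yes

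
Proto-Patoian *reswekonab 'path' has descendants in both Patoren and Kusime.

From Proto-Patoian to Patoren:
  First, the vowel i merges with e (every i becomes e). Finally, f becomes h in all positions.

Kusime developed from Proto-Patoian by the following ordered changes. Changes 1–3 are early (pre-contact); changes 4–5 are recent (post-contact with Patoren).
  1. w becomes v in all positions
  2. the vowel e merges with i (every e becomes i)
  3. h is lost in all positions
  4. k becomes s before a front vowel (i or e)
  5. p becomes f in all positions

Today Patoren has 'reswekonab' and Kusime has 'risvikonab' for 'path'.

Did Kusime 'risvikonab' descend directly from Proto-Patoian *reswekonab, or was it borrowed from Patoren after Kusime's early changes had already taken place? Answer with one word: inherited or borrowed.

If inherited, *reswekonab would pass through all of Kusime's changes:
Kusime: start from *reswekonab.
  rule 1 (unconditioned shift): reswekonab → resvekonab
  rule 2 (vowel merger): resvekonab → risvikonab
  rule 3: no change — risvikonab
  rule 4: no change — risvikonab
  rule 5: no change — risvikonab
  ⇒ Kusime risvikonab
If borrowed from Patoren 'reswekonab' after the early changes, it would undergo only the recent ones:
  rule 4 (palatalisation): no change (reswekonab)
  rule 5 (unconditioned shift): no change (reswekonab)
  ⇒ as a loan: reswekonab
Kusime 'risvikonab' matches the inherited outcome exactly, so it is an inherited cognate, not a loan.

inherited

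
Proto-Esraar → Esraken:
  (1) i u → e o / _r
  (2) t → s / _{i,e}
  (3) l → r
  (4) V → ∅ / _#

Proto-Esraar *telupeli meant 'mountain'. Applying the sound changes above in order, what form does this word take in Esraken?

seruper

Esraken: *telupeli
  telupeli (rule 1 does not apply)
  telupeli → selupeli   [palatalisation]
  selupeli → seruperi   [unconditioned shift]
  seruperi → seruper   [apocope]
  giving Esraken seruper.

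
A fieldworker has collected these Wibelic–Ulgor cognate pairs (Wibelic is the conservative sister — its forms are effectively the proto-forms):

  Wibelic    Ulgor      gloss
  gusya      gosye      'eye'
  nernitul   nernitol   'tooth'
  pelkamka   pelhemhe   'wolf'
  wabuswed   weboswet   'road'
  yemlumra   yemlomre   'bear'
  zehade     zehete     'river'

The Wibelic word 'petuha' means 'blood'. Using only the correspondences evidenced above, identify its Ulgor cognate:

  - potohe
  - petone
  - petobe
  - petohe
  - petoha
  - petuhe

gusya ~ gosye, nernitul ~ nernitol — Wibelic u corresponds to Ulgor o after a consonant, before a consonant other than r, m, n, p, b, f, v.
gusya ~ gosye, pelkamka ~ pelhemhe — Wibelic a corresponds to Ulgor e word-finally.
Applying these to Wibelic 'petuha':
  petuha → petoha   (u→o after a consonant, before a consonant other than r, m, n, p, b, f, v)
  petoha → petohe   (a→e word-finally)
So the Ulgor cognate is 'petohe'.

petohe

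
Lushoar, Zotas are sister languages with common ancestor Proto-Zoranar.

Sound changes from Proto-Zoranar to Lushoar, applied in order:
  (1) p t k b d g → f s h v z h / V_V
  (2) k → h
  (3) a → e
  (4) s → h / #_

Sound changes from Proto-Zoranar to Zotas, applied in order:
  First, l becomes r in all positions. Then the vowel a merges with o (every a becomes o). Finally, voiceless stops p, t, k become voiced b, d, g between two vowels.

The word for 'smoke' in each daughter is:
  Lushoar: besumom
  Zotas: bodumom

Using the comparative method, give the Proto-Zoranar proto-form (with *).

Position 3: Lushoar has s, Zotas has d. Taking the neighbouring segments as reconstructed: Lushoar s could go back to *t or *s; Zotas d could go back to *t or *d — the one source consistent with every daughter is *t.
Position 2: Lushoar has e, Zotas has o. Taking the neighbouring segments as reconstructed: Lushoar e could go back to *a or *e; Zotas o could go back to *a or *o — the one source consistent with every daughter is *a.
Continuing position by position gives *batumom; check it forward:
Lushoar: *batumom > basumom > besumom  (by intervocalic lenition, vowel merger)
Zotas: *batumom
  batumom (rule 1 does not apply)
  batumom → botumom   [vowel merger]
  botumom → bodumom   [intervocalic voicing]
  giving Zotas bodumom.
No other proto-form is consistent with every reflex, so the reconstruction is *batumom.

*batumom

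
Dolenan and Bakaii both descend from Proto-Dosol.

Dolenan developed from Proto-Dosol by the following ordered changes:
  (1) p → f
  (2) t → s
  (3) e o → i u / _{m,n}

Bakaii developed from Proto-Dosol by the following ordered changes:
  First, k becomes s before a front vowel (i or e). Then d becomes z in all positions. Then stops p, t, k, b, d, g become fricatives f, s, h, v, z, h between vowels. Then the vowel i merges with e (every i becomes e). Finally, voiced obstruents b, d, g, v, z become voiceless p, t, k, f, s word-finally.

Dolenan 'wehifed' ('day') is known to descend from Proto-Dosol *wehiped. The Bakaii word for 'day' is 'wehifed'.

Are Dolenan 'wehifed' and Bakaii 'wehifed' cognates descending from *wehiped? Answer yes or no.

Derive the expected Bakaii reflex of *wehiped:
Bakaii: *wehiped
  wehiped (rule 1 does not apply)
  wehiped → wehipez   [unconditioned shift]
  wehipez → wehifez   [intervocalic lenition]
  wehifez → wehefez   [vowel merger]
  wehefez → wehefes   [final devoicing]
  giving Bakaii wehefes.
The regular Bakaii reflex would be 'wehefes', but the attested form is 'wehifed'. The correspondence is irregular, so they are not cognates (the Bakaii form has a different source).

no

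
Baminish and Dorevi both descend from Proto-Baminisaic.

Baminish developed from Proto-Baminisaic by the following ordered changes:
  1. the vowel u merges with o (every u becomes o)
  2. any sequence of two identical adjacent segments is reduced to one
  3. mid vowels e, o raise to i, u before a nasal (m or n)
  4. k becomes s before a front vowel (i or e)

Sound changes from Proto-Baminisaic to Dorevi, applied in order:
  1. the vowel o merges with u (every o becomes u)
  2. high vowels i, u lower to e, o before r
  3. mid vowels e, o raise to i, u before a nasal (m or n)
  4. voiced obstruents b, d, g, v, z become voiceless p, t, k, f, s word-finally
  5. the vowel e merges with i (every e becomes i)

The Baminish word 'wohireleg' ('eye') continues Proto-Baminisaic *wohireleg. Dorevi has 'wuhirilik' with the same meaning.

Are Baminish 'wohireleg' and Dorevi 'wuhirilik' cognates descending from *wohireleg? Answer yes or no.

Derive the expected Dorevi reflex of *wohireleg:
Dorevi: *wohireleg
  wohireleg → wuhireleg   [vowel merger]
  wuhireleg → wuhereleg   [pre-rhotic lowering]
  wuhereleg (rule 3 does not apply)
  wuhereleg → wuherelek   [final devoicing]
  wuherelek → wuhirilik   [vowel merger]
  giving Dorevi wuhirilik.
Dorevi 'wuhirilik' matches the regular reflex exactly, so the pair is cognate.

yes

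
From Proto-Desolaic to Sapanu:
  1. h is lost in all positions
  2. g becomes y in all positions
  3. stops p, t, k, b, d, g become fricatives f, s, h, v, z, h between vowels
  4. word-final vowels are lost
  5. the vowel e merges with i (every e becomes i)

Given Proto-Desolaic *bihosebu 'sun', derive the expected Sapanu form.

biosiv

Sapanu: start from *bihosebu.
  rule 1 (h-loss): bihosebu → biosebu
  rule 2: no change — biosebu
  rule 3 (intervocalic lenition): biosebu → biosevu
  rule 4 (apocope): biosevu → biosev
  rule 5 (vowel merger): biosev → biosiv
  ⇒ Sapanu biosiv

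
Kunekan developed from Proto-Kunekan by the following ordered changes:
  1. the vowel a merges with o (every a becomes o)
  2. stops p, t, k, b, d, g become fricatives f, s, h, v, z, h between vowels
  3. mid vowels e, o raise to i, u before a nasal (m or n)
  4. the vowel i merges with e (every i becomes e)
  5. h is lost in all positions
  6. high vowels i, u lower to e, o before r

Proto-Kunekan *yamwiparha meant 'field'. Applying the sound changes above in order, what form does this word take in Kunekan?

yumweforo

Kunekan: *yamwiparha
  yamwiparha → yomwiporho   [vowel merger]
  yomwiporho → yomwiforho   [intervocalic lenition]
  yomwiforho → yumwiforho   [pre-nasal raising]
  yumwiforho → yumweforho   [vowel merger]
  yumweforho → yumweforo   [h-loss]
  yumweforo (rule 6 does not apply)
  giving Kunekan yumweforo.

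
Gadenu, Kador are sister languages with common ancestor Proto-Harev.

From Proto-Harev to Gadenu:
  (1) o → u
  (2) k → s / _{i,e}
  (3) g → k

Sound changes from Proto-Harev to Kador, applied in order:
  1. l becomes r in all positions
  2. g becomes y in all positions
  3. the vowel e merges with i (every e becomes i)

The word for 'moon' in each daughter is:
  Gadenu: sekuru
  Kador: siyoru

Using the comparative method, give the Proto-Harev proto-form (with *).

Position 2: Gadenu has e, Kador has i. Gadenu preserves e here (none of its changes turn any other segment into e), so the proto-segment is *e.
Position 3: Gadenu has k, Kador has y. Taking the neighbouring segments as reconstructed: Gadenu k could go back to *k or *g; Kador y could go back to *g or *y — the one source consistent with every daughter is *g.
Position 4: Gadenu has u, Kador has o. Kador preserves o here (none of its changes turn any other segment into o), so the proto-segment is *o.
The remaining positions agree across the daughters. Check the candidate against every language:
Gadenu: start from *segoru.
  rule 1 (vowel merger): segoru → seguru
  rule 2: no change — seguru
  rule 3 (unconditioned shift): seguru → sekuru
  ⇒ Gadenu sekuru
Kador: *segoru
  segoru (rule 1 does not apply)
  segoru → seyoru   [unconditioned shift]
  seyoru → siyoru   [vowel merger]
  giving Kador siyoru.
No other proto-form is consistent with every reflex, so the reconstruction is *segoru.

*segoru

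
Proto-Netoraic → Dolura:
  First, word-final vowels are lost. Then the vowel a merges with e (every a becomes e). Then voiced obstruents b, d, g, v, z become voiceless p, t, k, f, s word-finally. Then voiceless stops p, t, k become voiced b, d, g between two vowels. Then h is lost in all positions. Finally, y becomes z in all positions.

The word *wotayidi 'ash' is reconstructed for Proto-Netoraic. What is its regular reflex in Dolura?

Dolura: *wotayidi
  wotayidi → wotayid   [apocope]
  wotayid → woteyid   [vowel merger]
  woteyid → woteyit   [final devoicing]
  woteyit → wodeyit   [intervocalic voicing]
  wodeyit (rule 5 does not apply)
  wodeyit → wodezit   [unconditioned shift]
  giving Dolura wodezit.

wodezit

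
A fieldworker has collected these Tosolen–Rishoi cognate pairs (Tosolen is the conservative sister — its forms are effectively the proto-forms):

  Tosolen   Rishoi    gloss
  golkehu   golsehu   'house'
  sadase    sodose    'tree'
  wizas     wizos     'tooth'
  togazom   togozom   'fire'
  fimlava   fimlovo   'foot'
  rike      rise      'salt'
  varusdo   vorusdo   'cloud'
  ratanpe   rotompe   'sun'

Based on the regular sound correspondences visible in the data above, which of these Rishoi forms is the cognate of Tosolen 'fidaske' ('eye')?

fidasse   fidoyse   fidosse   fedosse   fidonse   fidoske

sadase ~ sodose, wizas ~ wizos — Tosolen a corresponds to Rishoi o after a consonant, before a consonant other than r, m, n, p, b, f, v.
golkehu ~ golsehu — Tosolen k corresponds to Rishoi s after a consonant, before a front vowel.
Applying these to Tosolen 'fidaske':
  fidaske → fidoske   (a→o after a consonant, before a consonant other than r, m, n, p, b, f, v)
  fidoske → fidosse   (k→s after a consonant, before a front vowel)
So the Rishoi cognate is 'fidosse'.

fidosse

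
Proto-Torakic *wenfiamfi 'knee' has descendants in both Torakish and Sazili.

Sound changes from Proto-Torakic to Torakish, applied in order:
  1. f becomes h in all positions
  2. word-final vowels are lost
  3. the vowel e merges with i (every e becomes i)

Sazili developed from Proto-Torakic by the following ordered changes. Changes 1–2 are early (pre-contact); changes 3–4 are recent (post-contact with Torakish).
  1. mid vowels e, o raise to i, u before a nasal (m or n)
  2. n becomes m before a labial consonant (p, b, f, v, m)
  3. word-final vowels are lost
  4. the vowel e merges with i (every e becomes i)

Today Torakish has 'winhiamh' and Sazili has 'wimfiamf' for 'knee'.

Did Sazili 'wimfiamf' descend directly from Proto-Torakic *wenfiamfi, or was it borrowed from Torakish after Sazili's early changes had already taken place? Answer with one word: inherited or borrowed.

inherited

If inherited, *wenfiamfi would pass through all of Sazili's changes:
Sazili: *wenfiamfi > winfiamfi > wimfiamfi > wimfiamf  (by pre-nasal raising, nasal place assimilation, apocope)
If borrowed from Torakish 'winhiamh' after the early changes, it would undergo only the recent ones:
  rule 3 (apocope): no change (winhiamh)
  rule 4 (vowel merger): no change (winhiamh)
  ⇒ as a loan: winhiamh
Sazili 'wimfiamf' matches the inherited outcome exactly, so it is an inherited cognate, not a loan.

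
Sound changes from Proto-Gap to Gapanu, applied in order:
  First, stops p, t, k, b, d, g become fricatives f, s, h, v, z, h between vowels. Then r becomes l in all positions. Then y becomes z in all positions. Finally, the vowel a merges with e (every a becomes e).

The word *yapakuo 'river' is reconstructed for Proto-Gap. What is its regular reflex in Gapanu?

Gapanu: *yapakuo
  yapakuo → yafahuo   [intervocalic lenition]
  yafahuo (rule 2 does not apply)
  yafahuo → zafahuo   [unconditioned shift]
  zafahuo → zefehuo   [vowel merger]
  giving Gapanu zefehuo.

zefehuo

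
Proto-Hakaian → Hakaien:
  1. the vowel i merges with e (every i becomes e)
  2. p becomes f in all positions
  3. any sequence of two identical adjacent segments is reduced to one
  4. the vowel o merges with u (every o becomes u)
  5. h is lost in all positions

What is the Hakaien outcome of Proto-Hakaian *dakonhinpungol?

Hakaien: *dakonhinpungol > dakonhenpungol > dakonhenfungol > dakunhenfungul > dakunenfungul  (by vowel merger, unconditioned shift, vowel merger, h-loss)

dakunenfungul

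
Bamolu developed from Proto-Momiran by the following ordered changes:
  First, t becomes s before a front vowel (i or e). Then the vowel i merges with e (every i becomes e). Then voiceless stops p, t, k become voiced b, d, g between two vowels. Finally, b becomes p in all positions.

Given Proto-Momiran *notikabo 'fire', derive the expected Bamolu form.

Bamolu: *notikabo > nosikabo > nosekabo > nosegabo > nosegapo  (by palatalisation, vowel merger, intervocalic voicing, unconditioned shift)

nosegapo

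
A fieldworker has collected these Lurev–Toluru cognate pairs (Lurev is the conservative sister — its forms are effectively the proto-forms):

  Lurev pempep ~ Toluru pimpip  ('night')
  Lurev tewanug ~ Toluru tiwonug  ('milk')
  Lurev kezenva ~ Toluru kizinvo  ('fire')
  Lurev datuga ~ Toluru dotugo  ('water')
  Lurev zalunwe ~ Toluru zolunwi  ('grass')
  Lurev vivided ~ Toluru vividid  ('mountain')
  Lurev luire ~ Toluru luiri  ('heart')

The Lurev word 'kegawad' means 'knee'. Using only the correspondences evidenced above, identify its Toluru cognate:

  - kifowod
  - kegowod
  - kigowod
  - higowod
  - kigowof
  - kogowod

kigowod

tewanug ~ tiwonug, kezenva ~ kizinvo — Lurev e corresponds to Toluru i after a consonant, before a consonant other than r, m, n, p, b, f, v.
datuga ~ dotugo, zalunwe ~ zolunwi — Lurev a corresponds to Toluru o after a consonant, before a consonant other than r, m, n, p, b, f, v.
Applying these to Lurev 'kegawad':
  kegawad → kigawad   (e→i after a consonant, before a consonant other than r, m, n, p, b, f, v)
  kigawad → kigowad   (a→o after a consonant, before a consonant other than r, m, n, p, b, f, v)
  kigowad → kigowod   (a→o after a consonant, before a consonant other than r, m, n, p, b, f, v)
So the Toluru cognate is 'kigowod'.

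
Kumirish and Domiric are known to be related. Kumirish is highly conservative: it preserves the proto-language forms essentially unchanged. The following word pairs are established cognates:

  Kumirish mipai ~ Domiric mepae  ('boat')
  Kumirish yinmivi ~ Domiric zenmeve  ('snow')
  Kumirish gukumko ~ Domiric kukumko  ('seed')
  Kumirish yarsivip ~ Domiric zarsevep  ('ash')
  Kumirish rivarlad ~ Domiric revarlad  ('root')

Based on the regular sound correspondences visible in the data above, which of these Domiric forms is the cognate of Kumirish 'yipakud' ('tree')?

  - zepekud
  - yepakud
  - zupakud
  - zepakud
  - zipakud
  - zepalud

yinmivi ~ zenmeve — Kumirish y corresponds to Domiric z word-initially before a front vowel.
mipai ~ mepae, yarsivip ~ zarsevep — Kumirish i corresponds to Domiric e after a consonant, before a labial obstruent.
Applying these to Kumirish 'yipakud':
  yipakud → zipakud   (y→z word-initially before a front vowel)
  zipakud → zepakud   (i→e after a consonant, before a labial obstruent)
So the Domiric cognate is 'zepakud'.

zepakud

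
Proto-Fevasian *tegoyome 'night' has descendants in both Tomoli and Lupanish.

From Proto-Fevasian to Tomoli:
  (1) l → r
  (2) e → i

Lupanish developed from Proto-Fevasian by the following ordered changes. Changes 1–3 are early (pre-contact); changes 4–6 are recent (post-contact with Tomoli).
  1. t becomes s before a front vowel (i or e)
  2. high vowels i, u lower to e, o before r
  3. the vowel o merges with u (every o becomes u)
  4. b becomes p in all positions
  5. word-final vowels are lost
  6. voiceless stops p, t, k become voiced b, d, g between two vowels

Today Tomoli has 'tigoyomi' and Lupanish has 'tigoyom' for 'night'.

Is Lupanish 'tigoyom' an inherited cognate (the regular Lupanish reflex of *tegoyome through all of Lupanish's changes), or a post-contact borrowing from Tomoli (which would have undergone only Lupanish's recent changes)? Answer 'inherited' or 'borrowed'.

If inherited, *tegoyome would pass through all of Lupanish's changes:
Lupanish: *tegoyome > segoyome > seguyume > seguyum  (by palatalisation, vowel merger, apocope)
If borrowed from Tomoli 'tigoyomi' after the early changes, it would undergo only the recent ones:
  rule 4 (unconditioned shift): no change (tigoyomi)
  rule 5 (apocope): tigoyomi → tigoyom
  rule 6 (intervocalic voicing): no change (tigoyom)
  ⇒ as a loan: tigoyom
Lupanish 'tigoyom' matches the loan outcome 'tigoyom', not the inherited 'seguyum' — it skipped the early Lupanish changes, so it was borrowed from Tomoli.

borrowed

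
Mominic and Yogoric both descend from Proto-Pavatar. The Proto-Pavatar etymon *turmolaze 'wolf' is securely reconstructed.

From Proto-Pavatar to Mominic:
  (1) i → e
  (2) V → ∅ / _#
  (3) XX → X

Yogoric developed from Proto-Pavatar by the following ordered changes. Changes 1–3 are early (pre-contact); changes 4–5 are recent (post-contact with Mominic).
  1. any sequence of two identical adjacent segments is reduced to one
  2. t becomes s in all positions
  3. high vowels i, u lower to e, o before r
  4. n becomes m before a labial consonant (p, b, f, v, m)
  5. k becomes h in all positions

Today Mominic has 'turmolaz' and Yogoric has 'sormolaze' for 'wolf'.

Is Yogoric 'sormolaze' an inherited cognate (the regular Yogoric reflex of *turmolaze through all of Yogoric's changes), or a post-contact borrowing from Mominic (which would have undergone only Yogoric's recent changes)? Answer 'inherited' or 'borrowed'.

If inherited, *turmolaze would pass through all of Yogoric's changes:
Yogoric: start from *turmolaze.
  rule 1: no change — turmolaze
  rule 2 (unconditioned shift): turmolaze → surmolaze
  rule 3 (pre-rhotic lowering): surmolaze → sormolaze
  rule 4: no change — sormolaze
  rule 5: no change — sormolaze
  ⇒ Yogoric sormolaze
If borrowed from Mominic 'turmolaz' after the early changes, it would undergo only the recent ones:
  rule 4 (nasal place assimilation): no change (turmolaz)
  rule 5 (unconditioned shift): no change (turmolaz)
  ⇒ as a loan: turmolaz
Yogoric 'sormolaze' matches the inherited outcome exactly, so it is an inherited cognate, not a loan.

inherited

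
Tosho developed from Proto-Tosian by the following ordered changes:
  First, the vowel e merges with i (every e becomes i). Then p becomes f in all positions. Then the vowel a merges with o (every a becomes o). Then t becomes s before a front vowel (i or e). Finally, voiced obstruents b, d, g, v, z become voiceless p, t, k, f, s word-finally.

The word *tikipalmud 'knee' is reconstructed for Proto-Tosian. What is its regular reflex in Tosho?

sikifolmut

Tosho: *tikipalmud > tikifalmud > tikifolmud > sikifolmud > sikifolmut  (by unconditioned shift, vowel merger, palatalisation, final devoicing)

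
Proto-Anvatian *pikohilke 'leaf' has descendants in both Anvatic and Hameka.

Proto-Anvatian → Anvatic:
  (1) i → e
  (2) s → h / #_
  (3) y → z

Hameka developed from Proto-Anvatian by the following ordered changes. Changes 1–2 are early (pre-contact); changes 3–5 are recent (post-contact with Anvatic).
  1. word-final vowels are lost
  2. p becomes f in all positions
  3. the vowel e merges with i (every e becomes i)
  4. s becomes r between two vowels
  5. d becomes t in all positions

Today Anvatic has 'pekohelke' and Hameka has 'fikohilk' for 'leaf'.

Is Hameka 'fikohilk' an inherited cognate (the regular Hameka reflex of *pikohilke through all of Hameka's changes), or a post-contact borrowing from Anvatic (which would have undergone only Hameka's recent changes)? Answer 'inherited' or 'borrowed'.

If inherited, *pikohilke would pass through all of Hameka's changes:
Hameka: *pikohilke > pikohilk > fikohilk  (by apocope, unconditioned shift)
If borrowed from Anvatic 'pekohelke' after the early changes, it would undergo only the recent ones:
  rule 3 (vowel merger): pekohelke → pikohilki
  rule 4 (rhotacism): no change (pikohilki)
  rule 5 (unconditioned shift): no change (pikohilki)
  ⇒ as a loan: pikohilki
Hameka 'fikohilk' matches the inherited outcome exactly, so it is an inherited cognate, not a loan.

inherited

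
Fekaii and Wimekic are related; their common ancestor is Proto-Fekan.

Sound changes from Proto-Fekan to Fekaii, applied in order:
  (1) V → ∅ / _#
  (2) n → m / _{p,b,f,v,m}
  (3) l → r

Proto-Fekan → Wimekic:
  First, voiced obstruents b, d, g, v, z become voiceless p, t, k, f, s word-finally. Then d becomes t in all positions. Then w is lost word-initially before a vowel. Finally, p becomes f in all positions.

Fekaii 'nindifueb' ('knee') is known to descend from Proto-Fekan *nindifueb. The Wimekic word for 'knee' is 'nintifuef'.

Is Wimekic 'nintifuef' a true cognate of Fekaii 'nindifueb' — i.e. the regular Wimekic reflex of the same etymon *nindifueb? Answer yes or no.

yes

Derive the expected Wimekic reflex of *nindifueb:
Wimekic: *nindifueb > nindifuep > nintifuep > nintifuef  (by final devoicing, unconditioned shift, unconditioned shift)
Wimekic 'nintifuef' matches the regular reflex exactly, so the pair is cognate.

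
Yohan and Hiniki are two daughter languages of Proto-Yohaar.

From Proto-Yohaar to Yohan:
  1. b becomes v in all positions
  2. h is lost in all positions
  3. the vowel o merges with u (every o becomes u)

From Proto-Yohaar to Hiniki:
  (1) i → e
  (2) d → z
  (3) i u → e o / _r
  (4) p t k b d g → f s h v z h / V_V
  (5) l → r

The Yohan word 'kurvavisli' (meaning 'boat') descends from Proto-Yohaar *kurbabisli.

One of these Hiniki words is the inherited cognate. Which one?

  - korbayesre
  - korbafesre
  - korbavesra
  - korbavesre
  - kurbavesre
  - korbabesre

korbavesre

Hiniki: *kurbabisli > kurbabesle > korbabesle > korbavesle > korbavesre  (by vowel merger, pre-rhotic lowering, intervocalic lenition, unconditioned shift)
Only 'korbavesre' matches the regular Hiniki development of *kurbabisli.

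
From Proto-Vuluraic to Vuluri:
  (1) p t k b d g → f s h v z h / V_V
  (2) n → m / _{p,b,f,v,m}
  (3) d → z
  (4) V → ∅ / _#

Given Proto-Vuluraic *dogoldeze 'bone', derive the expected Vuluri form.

zoholzez

Vuluri: start from *dogoldeze.
  rule 1 (intervocalic lenition): dogoldeze → doholdeze
  rule 2: no change — doholdeze
  rule 3 (unconditioned shift): doholdeze → zoholzeze
  rule 4 (apocope): zoholzeze → zoholzez
  ⇒ Vuluri zoholzez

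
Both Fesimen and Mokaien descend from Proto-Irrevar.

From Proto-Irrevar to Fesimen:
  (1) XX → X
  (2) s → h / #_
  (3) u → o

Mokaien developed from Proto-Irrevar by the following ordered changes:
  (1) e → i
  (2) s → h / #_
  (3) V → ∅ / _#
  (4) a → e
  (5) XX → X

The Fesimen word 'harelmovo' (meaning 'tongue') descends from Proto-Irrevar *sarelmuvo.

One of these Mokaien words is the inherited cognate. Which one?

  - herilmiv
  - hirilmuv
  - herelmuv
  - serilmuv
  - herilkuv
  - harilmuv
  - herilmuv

Mokaien: *sarelmuvo
  sarelmuvo → sarilmuvo   [vowel merger]
  sarilmuvo → harilmuvo   [debuccalisation]
  harilmuvo → harilmuv   [apocope]
  harilmuv → herilmuv   [vowel merger]
  herilmuv (rule 5 does not apply)
  giving Mokaien herilmuv.
Among the options, 'herilmuv' alone shows every Mokaien change applied in order.

herilmuv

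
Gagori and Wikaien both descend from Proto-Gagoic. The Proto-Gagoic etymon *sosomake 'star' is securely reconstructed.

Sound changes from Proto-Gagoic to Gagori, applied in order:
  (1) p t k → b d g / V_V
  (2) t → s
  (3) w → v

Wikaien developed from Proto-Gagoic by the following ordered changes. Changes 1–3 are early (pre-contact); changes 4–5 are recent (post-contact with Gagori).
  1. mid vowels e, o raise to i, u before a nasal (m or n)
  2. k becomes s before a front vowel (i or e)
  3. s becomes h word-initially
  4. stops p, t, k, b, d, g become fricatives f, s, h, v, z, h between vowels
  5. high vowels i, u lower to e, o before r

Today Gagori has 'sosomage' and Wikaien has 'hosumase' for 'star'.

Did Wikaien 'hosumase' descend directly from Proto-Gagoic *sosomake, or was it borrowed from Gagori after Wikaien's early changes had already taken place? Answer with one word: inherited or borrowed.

inherited

If inherited, *sosomake would pass through all of Wikaien's changes:
Wikaien: start from *sosomake.
  rule 1 (pre-nasal raising): sosomake → sosumake
  rule 2 (palatalisation): sosumake → sosumase
  rule 3 (debuccalisation): sosumase → hosumase
  rule 4: no change — hosumase
  rule 5: no change — hosumase
  ⇒ Wikaien hosumase
If borrowed from Gagori 'sosomage' after the early changes, it would undergo only the recent ones:
  rule 4 (intervocalic lenition): sosomage → sosomahe
  rule 5 (pre-rhotic lowering): no change (sosomahe)
  ⇒ as a loan: sosomahe
Wikaien 'hosumase' matches the inherited outcome exactly, so it is an inherited cognate, not a loan.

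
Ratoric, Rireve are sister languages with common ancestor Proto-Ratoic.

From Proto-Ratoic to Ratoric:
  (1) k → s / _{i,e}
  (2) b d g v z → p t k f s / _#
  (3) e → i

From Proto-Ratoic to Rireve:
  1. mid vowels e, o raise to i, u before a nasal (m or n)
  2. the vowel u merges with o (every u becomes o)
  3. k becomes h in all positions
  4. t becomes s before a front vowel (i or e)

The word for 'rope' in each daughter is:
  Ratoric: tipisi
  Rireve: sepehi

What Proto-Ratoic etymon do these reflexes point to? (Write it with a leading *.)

*tepeki

Position 2: Ratoric has i, Rireve has e. Rireve preserves e here (none of its changes turn any other segment into e), so the proto-segment is *e.
Position 1: Ratoric has t, Rireve has s. Taking the neighbouring segments as reconstructed: Ratoric t can only go back to *t; Rireve s could go back to *t or *s — the one source consistent with every daughter is *t.
Position 5: Ratoric has s, Rireve has h. Taking the neighbouring segments as reconstructed: Ratoric s could go back to *k or *s; Rireve h could go back to *k or *h — the one source consistent with every daughter is *k.
This points to *tepeki. Verify forward in each daughter:
Ratoric: start from *tepeki.
  rule 1 (palatalisation): tepeki → tepesi
  rule 2: no change — tepesi
  rule 3 (vowel merger): tepesi → tipisi
  ⇒ Ratoric tipisi
Rireve: start from *tepeki.
  rule 1: no change — tepeki
  rule 2: no change — tepeki
  rule 3 (unconditioned shift): tepeki → tepehi
  rule 4 (palatalisation): tepehi → sepehi
  ⇒ Rireve sepehi
*tepeki is the unique common source.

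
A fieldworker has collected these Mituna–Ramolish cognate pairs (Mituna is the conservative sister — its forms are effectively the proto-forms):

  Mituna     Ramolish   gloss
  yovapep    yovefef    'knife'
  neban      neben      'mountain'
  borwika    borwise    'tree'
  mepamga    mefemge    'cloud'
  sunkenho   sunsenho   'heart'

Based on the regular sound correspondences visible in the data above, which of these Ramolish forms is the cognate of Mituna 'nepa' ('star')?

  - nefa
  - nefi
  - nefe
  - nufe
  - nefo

nefe

mepamga ~ mefemge — Mituna p corresponds to Ramolish f between vowels (before a back vowel).
borwika ~ borwise, mepamga ~ mefemge — Mituna a corresponds to Ramolish e word-finally.
Applying these to Mituna 'nepa':
  nepa → nefa   (p→f between vowels (before a back vowel))
  nefa → nefe   (a→e word-finally)
So the Ramolish cognate is 'nefe'.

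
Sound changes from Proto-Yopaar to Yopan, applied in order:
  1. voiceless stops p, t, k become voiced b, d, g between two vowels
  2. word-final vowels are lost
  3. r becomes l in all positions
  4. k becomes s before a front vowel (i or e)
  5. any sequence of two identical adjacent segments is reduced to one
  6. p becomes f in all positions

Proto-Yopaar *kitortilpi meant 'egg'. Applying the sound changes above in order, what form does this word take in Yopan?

Yopan: *kitortilpi > kidortilpi > kidortilp > kidoltilp > sidoltilp > sidoltilf  (by intervocalic voicing, apocope, unconditioned shift, palatalisation, unconditioned shift)

sidoltilf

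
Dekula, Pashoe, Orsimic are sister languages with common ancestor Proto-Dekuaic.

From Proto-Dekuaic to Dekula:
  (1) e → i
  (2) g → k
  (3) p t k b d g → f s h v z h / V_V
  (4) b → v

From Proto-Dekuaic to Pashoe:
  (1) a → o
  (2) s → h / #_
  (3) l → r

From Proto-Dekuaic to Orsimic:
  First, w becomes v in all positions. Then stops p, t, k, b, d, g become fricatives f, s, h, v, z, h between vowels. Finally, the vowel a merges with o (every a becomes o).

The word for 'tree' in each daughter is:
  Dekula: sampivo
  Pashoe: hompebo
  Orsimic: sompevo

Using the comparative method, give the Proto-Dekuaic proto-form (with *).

Position 5: Dekula has i, Pashoe has e, Orsimic has e. Pashoe preserves e here (none of its changes turn any other segment into e), so the proto-segment is *e.
Position 1: Dekula has s, Pashoe has h, Orsimic has s. Taking the neighbouring segments as reconstructed: Dekula s can only go back to *s; Pashoe h could go back to *s or *h; Orsimic s can only go back to *s — the one source consistent with every daughter is *s.
Continuing position by position gives *sampebo; check it forward:
Dekula: *sampebo
  sampebo → sampibo   [vowel merger]
  sampibo (rule 2 does not apply)
  sampibo → sampivo   [intervocalic lenition]
  sampivo (rule 4 does not apply)
  giving Dekula sampivo.
Pashoe: *sampebo > sompebo > hompebo  (by vowel merger, debuccalisation)
Orsimic: start from *sampebo.
  rule 1: no change — sampebo
  rule 2 (intervocalic lenition): sampebo → sampevo
  rule 3 (vowel merger): sampevo → sompevo
  ⇒ Orsimic sompevo
Only *sampebo yields all of Dekula sampivo, Pashoe hompebo, Orsimic sompevo.

*sampebo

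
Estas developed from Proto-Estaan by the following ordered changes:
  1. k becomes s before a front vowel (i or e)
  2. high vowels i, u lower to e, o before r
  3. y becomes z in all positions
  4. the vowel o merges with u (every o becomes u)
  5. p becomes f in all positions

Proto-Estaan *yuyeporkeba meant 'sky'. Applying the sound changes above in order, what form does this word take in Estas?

Estas: *yuyeporkeba > yuyeporseba > zuzeporseba > zuzepurseba > zuzefurseba  (by palatalisation, unconditioned shift, vowel merger, unconditioned shift)

zuzefurseba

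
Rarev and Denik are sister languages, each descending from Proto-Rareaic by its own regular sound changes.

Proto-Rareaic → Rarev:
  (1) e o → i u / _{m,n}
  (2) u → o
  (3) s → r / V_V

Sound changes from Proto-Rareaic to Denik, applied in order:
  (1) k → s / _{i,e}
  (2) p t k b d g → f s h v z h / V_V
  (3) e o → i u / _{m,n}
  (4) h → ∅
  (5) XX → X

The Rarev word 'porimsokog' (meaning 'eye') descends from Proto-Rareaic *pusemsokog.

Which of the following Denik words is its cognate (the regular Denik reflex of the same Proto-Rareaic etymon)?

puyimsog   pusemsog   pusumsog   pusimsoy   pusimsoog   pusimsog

Denik: start from *pusemsokog.
  rule 1: no change — pusemsokog
  rule 2 (intervocalic lenition): pusemsokog → pusemsohog
  rule 3 (pre-nasal raising): pusemsohog → pusimsohog
  rule 4 (h-loss): pusimsohog → pusimsoog
  rule 5 (degemination): pusimsoog → pusimsog
  ⇒ Denik pusimsog

pusimsog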